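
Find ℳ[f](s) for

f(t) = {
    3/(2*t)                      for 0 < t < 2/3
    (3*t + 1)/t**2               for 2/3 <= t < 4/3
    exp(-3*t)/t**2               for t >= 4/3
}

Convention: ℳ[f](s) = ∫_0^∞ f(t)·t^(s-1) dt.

9*2**(s - 4)*(5*2**(2*s)*(s - 2) + 2**(2*s) - 2**(s + 2) + 2**(s + 3)*(2 - s) + 16*(s - 2)*(s - 1)*uppergamma(s - 2, 4))/(6**s*(s - 2)*(s - 1))
  Re(s) > 1

undo the shared t-power: 3/2 on [0, 2/3); (3*t + 1)/t on [2/3, 4/3); exp(-3*t)/t on [4/3, ∞)
the shared t-power comes off first: 3*t/2 on [0, 2/3); 3*t + 1 on [2/3, 4/3); exp(-3*t) on [4/3, ∞)
the common scale on t comes off first: t on [0, 1); 2*t + 1 on [1, 2); exp(-2*t) on [2, ∞)
split f at 2/3, 4/3: ℳ[f](s) collects 3 kernel integrals
segment 0 to 2/3 holds 3/(2*t); add its integral
on [2/3, 4/3): add ∫ (3*t + 1)/t**2·t^(s-1) dt
segment [4/3, ∞) carries exp(-3*t)/t**2; integrate it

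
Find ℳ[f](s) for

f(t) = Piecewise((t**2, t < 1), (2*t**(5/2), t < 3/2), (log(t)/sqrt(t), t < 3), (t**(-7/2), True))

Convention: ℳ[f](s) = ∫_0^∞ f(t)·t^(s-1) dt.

remove the shared t-power first: t**(3/2) on [0, 1); 2*t**2 on [1, 3/2); log(t)/t on [3/2, 3); …
slice at 1, 3/2, 3, transform all 4 pieces, and sum them
over [0, 1), the kernel integral of t**2 enters the sum
piece [1, 3/2): integrate 2*t**(5/2) against the kernel
the [3/2, 3) slice contributes ∫ log(t)/sqrt(t)·t^(s-1) dt
segment 3 to ∞ holds t**(-7/2); add its integral

2**(-s - 1/2)*(324*2**(s + 1/2)*(-2*s + (s + 1/2)**2)*(s - 7/2)*(s + 5/2) - 324*2**(s + 1/2)*(-2*s + (s + 1/2)**2)*(s - 7/2)*(2*s + 4) + 729*3**(s + 1/2)*(-2*s + (s + 1/2)**2)*(s - 7/2)*(2*s + 4) - 108*3**(s + 1/2)*(s - 7/2)*(s + 1/2)*(s + 5/2)*(2*s + 4)*log(3) + 108*3**(s + 1/2)*(s - 7/2)*(s + 1/2)*(s + 5/2)*(2*s + 4)*log(2) - 108*3**(s + 1/2)*(s - 7/2)*(s + 5/2)*(2*s + 4)*log(2) + 108*3**(s + 1/2)*(s - 7/2)*(s + 5/2)*(2*s + 4) + 108*3**(s + 1/2)*(s - 7/2)*(s + 5/2)*(2*s + 4)*log(3) - 2*6**(s + 1/2)*(-2*s + (s + 1/2)**2)*(s + 5/2)*(2*s + 4) + 54*6**(s + 1/2)*(s - 7/2)*(s + 1/2)*(s + 5/2)*(2*s + 4)*log(3) - 54*6**(s + 1/2)*(s - 7/2)*(s + 5/2)*(2*s + 4)*log(3) - 54*6**(s + 1/2)*(s - 7/2)*(s + 5/2)*(2*s + 4))/(162*(-2*s + (s + 1/2)**2)*(s - 7/2)*(s + 5/2)*(2*s + 4))
  -2 < Re(s) < 7/2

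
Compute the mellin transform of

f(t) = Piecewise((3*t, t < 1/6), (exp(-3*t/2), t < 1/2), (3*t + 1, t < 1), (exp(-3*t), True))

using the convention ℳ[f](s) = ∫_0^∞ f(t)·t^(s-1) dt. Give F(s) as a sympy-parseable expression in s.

invert the common scale on t to get t on [0, 1/2); exp(-t/2) on [1/2, 3/2); t + 1 on [3/2, 3); …
along the cuts 1/6, 1/2, 1, ℳ[f](s) splits into 4 integrals
over [0, 1/6), the kernel integral of 3*t enters the sum
segment [1/6, 1/2) carries exp(-3*t/2); integrate it
the [1/2, 1) slice contributes ∫ (3*t + 1)·t^(s-1) dt
the [1, ∞) slice contributes ∫ exp(-3*t)·t^(s-1) dt

(2*2**s*s*(s + 1)*uppergamma(s, 3) - 5*3**s*s - 2*3**s + 2*4**s*s*(s + 1)*uppergamma(s, 1/4) - 2*4**s*s*(s + 1)*uppergamma(s, 3/4) + 8*6**s*s + 2*6**s + s)/(2*6**s*s*(s + 1))
  Re(s) > -1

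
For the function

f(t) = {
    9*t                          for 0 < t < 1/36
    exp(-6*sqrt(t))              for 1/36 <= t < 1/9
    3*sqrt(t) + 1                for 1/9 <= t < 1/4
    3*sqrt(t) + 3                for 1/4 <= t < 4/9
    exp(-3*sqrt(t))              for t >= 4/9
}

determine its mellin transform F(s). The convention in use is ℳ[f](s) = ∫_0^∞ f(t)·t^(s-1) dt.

reversing the power substitution: 9*t**2 on [0, 1/6); exp(-6*t) on [1/6, 1/3); 3*t + 1 on [1/3, 1/2); …
invert the common scale on t to get t**2 on [0, 1/2); exp(-2*t) on [1/2, 1); t + 1 on [1, 3/2); …
slice at 1/36, 1/9, 1/4, 4/9, transform all 5 pieces, and sum them
on [0, 1/36): add ∫ 9*t·t^(s-1) dt
segment 1/36 to 1/9 holds exp(-6*sqrt(t)); add its integral
[1/9, 1/4) adds the kernel integral of (3*sqrt(t) + 1)
the [1/4, 4/9) slice contributes ∫ (3*sqrt(t) + 3)·t^(s-1) dt
the [4/9, ∞) slice contributes ∫ exp(-3*sqrt(t))·t^(s-1) dt

(40*2**(4*s)*s*(s + 1) + 12*2**(4*s)*(s + 1) + 8*2**(2*s)*s*(s + 1)*(2*s + 1)*uppergamma(2*s, 2) - 16*2**(2*s)*s*(s + 1) - 4*2**(2*s)*(s + 1) - 16*9**s*s*(s + 1) - 8*9**s*(s + 1) + 8*s*(s + 1)*(2*s + 1)*uppergamma(2*s, 1) - 8*s*(s + 1)*(2*s + 1)*uppergamma(2*s, 2) + s*(2*s + 1))/(4*36**s*s*(s + 1)*(2*s + 1))
  Re(s) > -1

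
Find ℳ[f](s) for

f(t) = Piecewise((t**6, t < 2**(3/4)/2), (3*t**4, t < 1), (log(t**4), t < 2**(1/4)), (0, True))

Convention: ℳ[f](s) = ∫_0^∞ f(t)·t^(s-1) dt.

peel off the power substitution: t**3 on [0, sqrt(2)/2); 3*t**2 on [sqrt(2)/2, 1); log(t**2) on [1, sqrt(2))
undo the power substitution: t**(3/2) on [0, 1/2); 3*t on [1/2, 1); log(t) on [1, 2)
the 3 pieces separated at 2**(3/4)/2, 1 each add one integral
for t in [0, 2**(3/4)/2): the term is ∫ t**6·t^(s-1)
segment [2**(3/4)/2, 1) carries 3*t**4; integrate it
piece [1, 2**(1/4)): integrate log(t**4) against the kernel

(2**(3/4)/2)**s*(12*2**(s/4)*s**2*(s + 6) + 16*2**(s/4)*(s + 4)*(s + 6) + 4*2**(s/2)*s*(s + 4)*(s + 6)*log(2) - 16*2**(s/2)*(s + 4)*(s + 6) + sqrt(2)*s**2*(s + 4) - 6*s**2*(s + 6))/(4*s**2*(s + 4)*(s + 6))
  Re(s) > -6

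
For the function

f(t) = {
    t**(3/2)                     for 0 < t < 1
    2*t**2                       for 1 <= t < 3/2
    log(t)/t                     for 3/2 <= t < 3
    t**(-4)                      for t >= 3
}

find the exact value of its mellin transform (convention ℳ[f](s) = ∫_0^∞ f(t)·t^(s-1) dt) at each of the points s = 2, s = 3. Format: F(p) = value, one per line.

F(2) = 1759/2016 + 3*log(2)/2 + 3*log(3)/2
F(3) = 9*log(2)/8 + 271/180 + 27*log(3)/8

integrate the 4 segments split at 1, 3/2, 3, then add the results
∫ t**(3/2)·t^(s-1) over [0, 1)
on [1, 3/2) integrate f = 2*t**2 against the kernel
between 3/2 and 3 the integrand is log(t)/t·t^(s-1)
∫ over [3, ∞) of t**(-4)·t^(s-1) joins the sum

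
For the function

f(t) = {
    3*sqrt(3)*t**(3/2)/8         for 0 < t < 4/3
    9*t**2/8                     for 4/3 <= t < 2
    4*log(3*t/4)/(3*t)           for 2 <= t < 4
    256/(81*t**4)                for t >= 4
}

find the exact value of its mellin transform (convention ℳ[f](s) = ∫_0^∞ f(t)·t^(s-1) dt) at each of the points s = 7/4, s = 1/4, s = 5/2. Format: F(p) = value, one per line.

back out the common scale on t: sqrt(2)*t**(3/2)/4 on [0, 2); t**2/2 on [2, 3); 2*log(t/2)/t on [3, 6); …
back out the common scale on t: t**(3/2) on [0, 1); 2*t**2 on [1, 3/2); log(t)/t on [3/2, 3); …
f breaks at 4/3, 2, 4 into 4 integrals to sum
[0, 4/3) adds the kernel integral of 3*sqrt(3)*t**(3/2)/8
for t in [4/3, 2): the term is ∫ 9*t**2/8·t^(s-1)
∫ over [2, 4) of 4*log(3*t/4)/(3*t)·t^(s-1) joins the sum
∫ over [4, ∞) of 256/(81*t**4)·t^(s-1) joins the sum

F(7/4) = -3424*sqrt(2)/729 - 16*2**(3/4)*log(3)/9 - 352*sqrt(2)*3**(1/4)/1755 + 16*2**(3/4)*log(2)/9 + 32*sqrt(2)*log(3)/9 + 644*2**(3/4)/135
F(1/4) = -716*sqrt(2)/1215 - 8*2**(1/4)*log(2)/9 - 4*sqrt(2)*log(3)/9 - 20*sqrt(2)*3**(3/4)/189 + 8*2**(1/4)*log(3)/9 + 86*2**(1/4)/27
F(5/2) = -1088/243 - 16*sqrt(2)*log(3)/9 - 56*sqrt(3)/243 + 16*sqrt(2)*log(2)/9 + 140*sqrt(2)/27 + 64*log(3)/9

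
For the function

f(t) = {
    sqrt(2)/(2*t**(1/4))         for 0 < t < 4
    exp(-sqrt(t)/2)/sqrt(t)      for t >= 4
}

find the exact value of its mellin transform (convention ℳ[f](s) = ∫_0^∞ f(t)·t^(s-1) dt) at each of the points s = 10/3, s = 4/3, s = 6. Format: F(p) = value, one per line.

F(10/3) = 2**(2/3)*(384/37 + 64*uppergamma(17/3, 1))
F(4/3) = 2**(2/3)*(24/13 + 4*uppergamma(5/3, 1))
F(6) = 8192/23 + 40403357696*exp(-1)

remove the power substitution first: sqrt(2)/(2*sqrt(t)) on [0, 2); exp(-t/2)/t on [2, ∞)
invert the shared t-power to get sqrt(2)*sqrt(t)/2 on [0, 2); exp(-t/2) on [2, ∞)
peel off the common scale on t: sqrt(t) on [0, 1); exp(-t) on [1, ∞)
treat the 2 regions marked off by 4 separately and sum
the [0, 4) slice contributes ∫ sqrt(2)/(2*t**(1/4))·t^(s-1) dt
the [4, ∞) slice contributes ∫ exp(-sqrt(t)/2)/sqrt(t)·t^(s-1) dt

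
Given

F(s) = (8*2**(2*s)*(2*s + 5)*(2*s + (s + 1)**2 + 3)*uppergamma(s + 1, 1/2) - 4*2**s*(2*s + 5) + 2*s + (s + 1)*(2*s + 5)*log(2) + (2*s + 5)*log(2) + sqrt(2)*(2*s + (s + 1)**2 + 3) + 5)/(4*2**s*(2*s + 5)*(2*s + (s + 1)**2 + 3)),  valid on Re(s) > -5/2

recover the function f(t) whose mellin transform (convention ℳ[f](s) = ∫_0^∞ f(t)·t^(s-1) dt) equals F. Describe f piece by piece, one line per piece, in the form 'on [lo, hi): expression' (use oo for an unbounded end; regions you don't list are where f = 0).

strip the shared t-power: t**(7/2) on [0, 1/2); t**3*log(t) on [1/2, 1); t**2*exp(-t/2) on [1, ∞)
the shared t-power comes off first: t**(3/2) on [0, 1/2); t*log(t) on [1/2, 1); exp(-t/2) on [1, ∞)
slice at 1/2, 1, transform all 3 pieces, and sum them
between 0 and 1/2 the integrand is t**(5/2)·t^(s-1)
segment 1/2 to 1 holds t**2*log(t); add its integral
over [1, ∞), the kernel integral of t*exp(-t/2) enters the sum

on [0, 1/2): t**(5/2)
on [1/2, 1): t**2*log(t)
on [1, oo): t*exp(-t/2)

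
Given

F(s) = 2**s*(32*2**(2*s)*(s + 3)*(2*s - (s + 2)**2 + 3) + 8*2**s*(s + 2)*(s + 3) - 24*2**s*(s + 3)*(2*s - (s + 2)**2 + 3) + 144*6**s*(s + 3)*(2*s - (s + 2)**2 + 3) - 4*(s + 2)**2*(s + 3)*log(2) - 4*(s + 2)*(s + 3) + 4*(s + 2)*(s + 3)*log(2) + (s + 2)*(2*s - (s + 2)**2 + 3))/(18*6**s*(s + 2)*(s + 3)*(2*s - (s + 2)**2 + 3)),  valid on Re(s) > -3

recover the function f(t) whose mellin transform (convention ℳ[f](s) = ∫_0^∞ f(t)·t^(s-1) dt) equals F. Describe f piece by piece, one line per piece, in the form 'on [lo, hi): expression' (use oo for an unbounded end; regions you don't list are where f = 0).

remove the shared t-power first: 3*t/2 on [0, 1/3); 2*log(3*t/2)/(3*t) on [1/3, 2/3); 3 on [2/3, 4/3); …
remove the common scale on t first: 3*t on [0, 1/6); log(3*t)/(3*t) on [1/6, 1/3); 3 on [1/3, 2/3); …
peel off the common scale on t: t on [0, 1/2); log(t)/t on [1/2, 1); 3 on [1, 2); …
integrate the 4 segments split at 1/3, 2/3, 4/3, then add the results
piece [0, 1/3): integrate 3*t**3/2 against the kernel
between 1/3 and 2/3 the integrand is 2*t*log(3*t/2)/3·t^(s-1)
segment [2/3, 4/3) carries 3*t**2; integrate it
on [4/3, 2) integrate f = 2*t**2 against the kernel

on [0, 1/3): 3*t**3/2
on [1/3, 2/3): 2*t*log(3*t/2)/3
on [2/3, 4/3): 3*t**2
on [4/3, 2): 2*t**2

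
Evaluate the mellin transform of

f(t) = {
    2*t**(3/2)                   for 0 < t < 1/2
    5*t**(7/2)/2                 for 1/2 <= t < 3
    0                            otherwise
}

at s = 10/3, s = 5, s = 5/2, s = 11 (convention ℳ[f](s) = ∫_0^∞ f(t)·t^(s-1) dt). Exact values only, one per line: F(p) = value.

F(10/3) = 1533*2**(1/6)/152192 + 10935*3**(5/6)/41
F(5) = 207*sqrt(2)/113152 + 32805*sqrt(3)/17
F(5/2) = 233299/768
F(11) = 339*sqrt(2)/23756800 + 23914845*sqrt(3)/29

summing 2 kernel integrals split by 1/2 yields ℳ[f](s)
∫ 2*t**(3/2)·t^(s-1) over [0, 1/2)
between 1/2 and 3 the integrand is 5*t**(7/2)/2·t^(s-1)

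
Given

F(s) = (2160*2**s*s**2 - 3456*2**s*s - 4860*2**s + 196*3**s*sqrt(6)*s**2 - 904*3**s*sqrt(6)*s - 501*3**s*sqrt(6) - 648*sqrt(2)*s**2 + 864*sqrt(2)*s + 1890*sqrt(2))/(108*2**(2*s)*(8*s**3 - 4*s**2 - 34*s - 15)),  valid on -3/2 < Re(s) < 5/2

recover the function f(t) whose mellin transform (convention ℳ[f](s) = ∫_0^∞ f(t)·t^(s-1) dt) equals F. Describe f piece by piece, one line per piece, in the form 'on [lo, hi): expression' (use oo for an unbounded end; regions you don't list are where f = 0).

strip the common scale on t: t**(3/2) on [0, 1/2); sqrt(t)*(2*t + 1) on [1/2, 1); t**(3/2)/2 on [1, 3/2); …
undo the shared t-power: t on [0, 1/2); 2*t + 1 on [1/2, 1); t/2 on [1, 3/2); …
f breaks at 1/4, 1/2, 3/4 into 4 integrals to sum
on [0, 1/4) integrate f = 2*sqrt(2)*t**(3/2) against the kernel
over [1/4, 1/2), the kernel integral of sqrt(2)*sqrt(t)*(4*t + 1) enters the sum
∫ sqrt(2)*t**(3/2)·t^(s-1) over [1/2, 3/4)
over [3/4, ∞), the kernel integral of sqrt(2)/(8*t**(5/2)) enters the sum

on [0, 1/4): 2*sqrt(2)*t**(3/2)
on [1/4, 1/2): sqrt(2)*sqrt(t)*(4*t + 1)
on [1/2, 3/4): sqrt(2)*t**(3/2)
on [3/4, oo): sqrt(2)/(8*t**(5/2))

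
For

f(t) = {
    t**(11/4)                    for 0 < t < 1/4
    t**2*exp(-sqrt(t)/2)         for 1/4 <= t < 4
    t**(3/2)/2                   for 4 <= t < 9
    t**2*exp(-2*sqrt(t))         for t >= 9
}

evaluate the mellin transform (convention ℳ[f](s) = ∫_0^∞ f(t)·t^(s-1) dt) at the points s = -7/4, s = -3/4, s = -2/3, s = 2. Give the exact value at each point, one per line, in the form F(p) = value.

invert the shared t-power to get t**(7/4) on [0, 1/4); t*exp(-sqrt(t)/2) on [1/4, 4); sqrt(t)/2 on [4, 9); …
remove the power substitution first: t**(7/2) on [0, 1/2); t**2*exp(-t/2) on [1/2, 2); t/2 on [2, 3); …
remove the shared t-power first: t**(3/2) on [0, 1/2); exp(-t/2) on [1/2, 2); 1/(2*t) on [2, 3); …
along the cuts 1/4, 4, 9, ℳ[f](s) splits into 4 integrals
segment 0 to 1/4 holds t**(11/4); add its integral
piece [1/4, 4): integrate t**2*exp(-sqrt(t)/2) against the kernel
∫ t**(3/2)/2·t^(s-1) over [4, 9)
segment 9 to ∞ holds t**2*exp(-2*sqrt(t)); add its integral

F(-7/4) = -2*sqrt(3)/3 - 2*sqrt(2)*sqrt(pi)*erfc(1) + sqrt(2)*sqrt(pi)*erfc(sqrt(6)) + 1/4 + sqrt(2) + 2*sqrt(2)*sqrt(pi)*erfc(1/2)
F(-3/4) = -20*sqrt(2)*exp(-1) - 6*sqrt(2)*sqrt(pi)*erfc(1) - 4*sqrt(2)/3 + 3*sqrt(2)*sqrt(pi)*erfc(sqrt(6))/16 + 15*sqrt(3)*exp(-6)/4 + 1/32 + 2*sqrt(3) + 6*sqrt(2)*sqrt(pi)*erfc(1/2) + 7*sqrt(2)*exp(-1/4)
F(-2/3) = -8*2**(2/3)*uppergamma(8/3, 1) - 6*2**(2/3)/5 + 2**(1/3)*uppergamma(8/3, 6)/4 + 3*2**(5/6)/200 + 9*3**(2/3)/5 + 8*2**(2/3)*uppergamma(8/3, 1/4)
F(2) = -7014400*exp(-1) + sqrt(2)/4864 + 94545*exp(-6)/8 + 2059/7 + 106028861*exp(-1/4)/32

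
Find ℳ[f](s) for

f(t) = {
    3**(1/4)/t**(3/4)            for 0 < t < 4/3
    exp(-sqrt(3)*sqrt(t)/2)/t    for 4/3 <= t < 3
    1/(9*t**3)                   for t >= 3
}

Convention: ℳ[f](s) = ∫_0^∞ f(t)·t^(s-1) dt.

strip the shared t-power: 3**(1/4)*t**(1/4) on [0, 4/3); exp(-sqrt(3)*sqrt(t)/2) on [4/3, 3); 1/(9*t**2) on [3, ∞)
the common scale on t comes off first: t**(1/4) on [0, 4); exp(-sqrt(t)/2) on [4, 9); t**(-2) on [9, ∞)
back out the power substitution: sqrt(t) on [0, 2); exp(-t/2) on [2, 3); t**(-4) on [3, ∞)
linearity at 4/3, 3 turns ℳ[f](s) into 3 summed integrals
∫ over [0, 4/3) of 3**(1/4)/t**(3/4)·t^(s-1) joins the sum
the [4/3, 3) slice contributes ∫ exp(-sqrt(3)*sqrt(t)/2)/t·t^(s-1) dt
segment [3, ∞) carries 1/(9*t**3); integrate it

(729*2**(2*s)*(s - 3)*(4*s - 3)*uppergamma(2*s - 2, 1) - 729*2**(2*s)*(s - 3)*(4*s - 3)*uppergamma(2*s - 2, 3/2) + 1458*2**(2*s + 1/2)*(s - 3) + 2*3**(2*s)*(3 - 4*s))/(486*3**s*(s - 3)*(4*s - 3))
  3/4 < Re(s) < 3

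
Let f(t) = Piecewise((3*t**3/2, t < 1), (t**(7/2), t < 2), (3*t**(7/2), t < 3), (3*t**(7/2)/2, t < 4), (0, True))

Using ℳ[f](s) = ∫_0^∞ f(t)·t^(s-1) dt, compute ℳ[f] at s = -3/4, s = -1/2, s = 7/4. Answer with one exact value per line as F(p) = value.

F(-3/4) = -32*2**(3/4)/11 + 10/33 + 54*3**(3/4)/11 + 192*sqrt(2)/11
F(-1/2) = 1213/30
F(7/4) = -256*2**(1/4)/21 + 50/399 + 486*3**(1/4)/7 + 2048*sqrt(2)/7

breakpoints 1, 2, 3: one integral from each of the 4 segments
the [0, 1) slice contributes ∫ 3*t**3/2·t^(s-1) dt
piece [1, 2): integrate t**(7/2) against the kernel
segment [2, 3) carries 3*t**(7/2); integrate it
the [3, 4) slice contributes ∫ 3*t**(7/2)/2·t^(s-1) dt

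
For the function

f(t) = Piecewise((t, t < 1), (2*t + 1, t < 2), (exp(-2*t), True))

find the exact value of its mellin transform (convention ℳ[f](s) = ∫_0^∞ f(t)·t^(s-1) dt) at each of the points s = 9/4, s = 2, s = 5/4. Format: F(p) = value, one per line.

breakpoints 1, 2: one integral from each of the 3 segments
segment 0 to 1 holds t; add its integral
[1, 2) adds the kernel integral of (2*t + 1)
on [2, ∞): add ∫ exp(-2*t)·t^(s-1) dt

F(9/4) = -88/117 + 2**(3/4)*uppergamma(9/4, 4)/8 + 784*2**(1/4)/117
F(2) = 5*exp(-4)/4 + 13/2
F(5/4) = -56/45 + 2**(3/4)*uppergamma(5/4, 4)/4 + 232*2**(1/4)/45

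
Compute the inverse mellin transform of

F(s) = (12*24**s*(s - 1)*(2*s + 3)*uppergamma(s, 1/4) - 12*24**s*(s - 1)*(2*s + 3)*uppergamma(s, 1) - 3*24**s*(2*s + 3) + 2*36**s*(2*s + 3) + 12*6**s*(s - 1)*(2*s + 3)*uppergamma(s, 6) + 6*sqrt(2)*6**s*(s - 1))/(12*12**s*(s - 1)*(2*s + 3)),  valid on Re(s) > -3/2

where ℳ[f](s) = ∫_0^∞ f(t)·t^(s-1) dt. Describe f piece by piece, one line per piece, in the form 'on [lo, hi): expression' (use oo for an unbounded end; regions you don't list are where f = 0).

on [0, 1/2): t**(3/2)
on [1/2, 2): exp(-t/2)
on [2, 3): 1/(2*t)
on [3, oo): exp(-2*t)

decompose at 1/2, 2, 3; ℳ[f](s) sums the 4 pieces' integrals
over [0, 1/2), the kernel integral of t**(3/2) enters the sum
on [1/2, 2): add ∫ exp(-t/2)·t^(s-1) dt
over [2, 3), the kernel integral of 1/(2*t) enters the sum
∫ over [3, ∞) of exp(-2*t)·t^(s-1) joins the sum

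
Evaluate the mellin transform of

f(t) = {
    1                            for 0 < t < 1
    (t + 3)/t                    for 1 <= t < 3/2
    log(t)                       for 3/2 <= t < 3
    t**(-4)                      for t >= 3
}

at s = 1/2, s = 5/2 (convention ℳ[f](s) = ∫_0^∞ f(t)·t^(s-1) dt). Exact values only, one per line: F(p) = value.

peel off the shared t-power: t on [0, 1); t + 3 on [1, 3/2); t*log(t) on [3/2, 3); …
decompose at 1, 3/2, 3; ℳ[f](s) sums the 4 pieces' integrals
on [0, 1) integrate f = 1 against the kernel
segment [1, 3/2) carries (t + 3)/t; integrate it
segment [3/2, 3) carries log(t); integrate it
∫ over [3, ∞) of t**(-4)·t^(s-1) joins the sum

F(1/2) = -2266*sqrt(3)/567 + sqrt(6) + log(2**(sqrt(6))*3**(-sqrt(6) + 2*sqrt(3))) + 6
F(5/2) = -922*sqrt(3)/675 - 2 + 213*sqrt(6)/100 + log(2**(9*sqrt(6)/20)*3**(-9*sqrt(6)/20 + 18*sqrt(3)/5))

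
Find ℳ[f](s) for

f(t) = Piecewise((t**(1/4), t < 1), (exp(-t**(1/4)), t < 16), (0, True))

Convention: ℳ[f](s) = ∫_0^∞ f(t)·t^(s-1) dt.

4*((4*s + 1)*uppergamma(4*s, 1) - (4*s + 1)*uppergamma(4*s, 2) + 1)/(4*s + 1)
  Re(s) > -1/4

remove the power substitution first: sqrt(t) on [0, 1); exp(-sqrt(t)) on [1, 4)
reversing the power substitution: t on [0, 1); exp(-t) on [1, 2)
breakpoints 1: one integral from each of the 2 segments
segment 0 to 1 holds t**(1/4); add its integral
[1, 16) adds the kernel integral of exp(-t**(1/4))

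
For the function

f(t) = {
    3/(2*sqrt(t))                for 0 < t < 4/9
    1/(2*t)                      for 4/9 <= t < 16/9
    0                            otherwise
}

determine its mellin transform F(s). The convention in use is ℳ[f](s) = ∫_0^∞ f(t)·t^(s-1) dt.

2**(2*s - 5)*3**(2 - 2*s)*(4**s*(2*s - 1) + 8*s - 12)/((s - 1)*(2*s - 1))
  Re(s) > 1/2

remove the shared t-power first: 3*sqrt(t)/2 on [0, 4/9); 1/2 on [4/9, 16/9)
the power substitution comes off first: 3*t/2 on [0, 2/3); 1/2 on [2/3, 4/3)
remove the common scale on t first: t on [0, 1); 1/2 on [1, 2)
cuts at 4/9: linearity sums the 2 kernel integrals
on [0, 4/9): add ∫ 3/(2*sqrt(t))·t^(s-1) dt
∫ over [4/9, 16/9) of 1/(2*t)·t^(s-1) joins the sum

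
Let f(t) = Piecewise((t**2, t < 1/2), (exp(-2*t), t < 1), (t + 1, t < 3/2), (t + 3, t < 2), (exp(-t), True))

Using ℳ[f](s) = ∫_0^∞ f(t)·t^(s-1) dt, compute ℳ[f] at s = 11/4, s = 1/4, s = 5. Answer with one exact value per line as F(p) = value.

F(11/4) = 2**(1/4)*(-20520*3**(3/4) - 7904*2**(3/4) - 3135*uppergamma(11/4, 2) + 165 + 3135*uppergamma(11/4, 1) + 12540*2**(3/4)*uppergamma(11/4, 2) + 162944*sqrt(2))/25080
F(1/4) = 2**(3/4)*(-360*3**(1/4) - 216*2**(1/4) - 45*uppergamma(1/4, 2) + 45*2**(1/4)*uppergamma(1/4, 2) + 5 + 45*uppergamma(1/4, 1) + 612*sqrt(2))/90
F(5) = (9100*E + 729120 + 118557*exp(2))*exp(-2)/4480

slice at 1/2, 1, 3/2, 2, transform all 5 pieces, and sum them
between 0 and 1/2 the integrand is t**2·t^(s-1)
segment [1/2, 1) carries exp(-2*t); integrate it
∫ (t + 1)·t^(s-1) over [1, 3/2)
the [3/2, 2) slice contributes ∫ (t + 3)·t^(s-1) dt
between 2 and ∞ the integrand is exp(-t)·t^(s-1)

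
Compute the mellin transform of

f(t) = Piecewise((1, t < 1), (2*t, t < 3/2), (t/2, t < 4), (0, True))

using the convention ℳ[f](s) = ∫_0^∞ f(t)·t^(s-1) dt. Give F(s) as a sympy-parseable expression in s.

breakpoints 1, 3/2: one integral from each of the 3 segments
on [0, 1) integrate f = 1 against the kernel
on [1, 3/2) integrate f = 2*t against the kernel
over [3/2, 4), the kernel integral of t/2 enters the sum

(3*(3/2)**(s + 1)*s + 4**(s + 1)*s - 2*s + 2)/(2*s*(s + 1))
  Re(s) > 0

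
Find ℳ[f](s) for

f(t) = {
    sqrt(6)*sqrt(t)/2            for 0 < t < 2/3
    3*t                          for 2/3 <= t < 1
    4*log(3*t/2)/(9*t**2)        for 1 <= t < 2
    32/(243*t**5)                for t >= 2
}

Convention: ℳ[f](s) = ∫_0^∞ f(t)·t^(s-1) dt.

2**(1 - s)*(324*2**(s - 1)*(s - 5)*(s + 1)*(-2*s + (s - 1)**2 + 3) - 324*2**(s - 1)*(s - 5)*(2*s + 1)*(-2*s + (s - 1)**2 + 3) - 108*3**(s - 1)*(s - 5)*(s - 1)*(s + 1)*(2*s + 1)*log(3) + 108*3**(s - 1)*(s - 5)*(s - 1)*(s + 1)*(2*s + 1)*log(2) - 108*3**(s - 1)*(s - 5)*(s + 1)*(2*s + 1)*log(2) + 108*3**(s - 1)*(s - 5)*(s + 1)*(2*s + 1) + 108*3**(s - 1)*(s - 5)*(s + 1)*(2*s + 1)*log(3) + 729*3**(s - 1)*(s - 5)*(2*s + 1)*(-2*s + (s - 1)**2 + 3) + 54*6**(s - 1)*(s - 5)*(s - 1)*(s + 1)*(2*s + 1)*log(3) - 54*6**(s - 1)*(s - 5)*(s + 1)*(2*s + 1)*log(3) - 54*6**(s - 1)*(s - 5)*(s + 1)*(2*s + 1) - 2*6**(s - 1)*(s + 1)*(2*s + 1)*(-2*s + (s - 1)**2 + 3))/(162*(3/2)**s*(s - 5)*(s + 1)*(2*s + 1)*(-2*s + (s - 1)**2 + 3))
  -1/2 < Re(s) < 5

strip the common scale on t: sqrt(t) on [0, 1); 2*t on [1, 3/2); log(t)/t**2 on [3/2, 3); …
invert the shared t-power to get t**(3/2) on [0, 1); 2*t**2 on [1, 3/2); log(t)/t on [3/2, 3); …
breakpoints 2/3, 1, 2: one integral from each of the 4 segments
for t in [0, 2/3): the term is ∫ sqrt(6)*sqrt(t)/2·t^(s-1)
for t in [2/3, 1): the term is ∫ 3*t·t^(s-1)
segment [1, 2) carries 4*log(3*t/2)/(9*t**2); integrate it
for t in [2, ∞): the term is ∫ 32/(243*t**5)·t^(s-1)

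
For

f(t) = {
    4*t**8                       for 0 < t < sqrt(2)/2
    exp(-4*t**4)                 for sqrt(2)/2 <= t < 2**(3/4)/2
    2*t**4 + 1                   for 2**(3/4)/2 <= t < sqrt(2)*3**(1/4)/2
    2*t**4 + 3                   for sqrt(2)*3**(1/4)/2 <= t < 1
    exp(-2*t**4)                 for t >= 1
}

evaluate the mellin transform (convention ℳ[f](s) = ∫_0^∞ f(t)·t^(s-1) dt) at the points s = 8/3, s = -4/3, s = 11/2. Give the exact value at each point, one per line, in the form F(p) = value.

remove the power substitution first: 4*t**4 on [0, 1/2); exp(-4*t**2) on [1/2, sqrt(2)/2); 2*t**2 + 1 on [sqrt(2)/2, sqrt(3)/2); …
strip the power substitution: 4*t**2 on [0, 1/4); exp(-4*t) on [1/4, 1/2); 2*t + 1 on [1/2, 3/4); …
undo the common scale on t: t**2 on [0, 1/2); exp(-2*t) on [1/2, 1); t + 1 on [1, 3/2); …
treat the 5 regions marked off by sqrt(2)/2, 2**(3/4)/2, sqrt(2)*3**(1/4)/2, 1 separately and sum
piece [0, sqrt(2)/2): integrate 4*t**8 against the kernel
over [sqrt(2)/2, 2**(3/4)/2), the kernel integral of exp(-4*t**4) enters the sum
the [2**(3/4)/2, sqrt(2)*3**(1/4)/2) slice contributes ∫ (2*t**4 + 1)·t^(s-1) dt
∫ (2*t**4 + 3)·t^(s-1) over [sqrt(2)*3**(1/4)/2, 1)
the [1, ∞) slice contributes ∫ exp(-2*t**4)·t^(s-1) dt

F(8/3) = 2**(2/3)*(-480*3**(2/3) - 336*2**(2/3) - 160*uppergamma(2/3, 2) + 15 + 160*2**(2/3)*uppergamma(2/3, 2) + 160*uppergamma(2/3, 1) + 1824*2**(1/3))/2560
F(-4/3) = 2**(2/3)*(-60*2**(1/3) - 20*uppergamma(-1/3, 2) + 10*2**(2/3)*uppergamma(-1/3, 2) + 3 + 20*uppergamma(-1/3, 1) + 15*2**(2/3) + 40*3**(2/3))/80
F(11/2) = 2**(1/4)*(-24624*3**(3/8) - 12960*2**(3/8) - 5643*uppergamma(11/8, 2) + 418 + 5643*uppergamma(11/8, 1) + 11286*2**(3/8)*uppergamma(11/8, 2) + 68256*2**(3/4))/180576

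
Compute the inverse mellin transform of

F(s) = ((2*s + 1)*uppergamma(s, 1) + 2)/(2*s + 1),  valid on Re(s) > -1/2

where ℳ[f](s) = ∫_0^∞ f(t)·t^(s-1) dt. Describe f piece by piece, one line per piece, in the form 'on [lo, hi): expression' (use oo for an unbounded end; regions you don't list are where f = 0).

on [0, 1): sqrt(t)
on [1, oo): exp(-t)

the 2 pieces separated at 1 each add one integral
between 0 and 1 the integrand is sqrt(t)·t^(s-1)
on [1, ∞): add ∫ exp(-t)·t^(s-1) dt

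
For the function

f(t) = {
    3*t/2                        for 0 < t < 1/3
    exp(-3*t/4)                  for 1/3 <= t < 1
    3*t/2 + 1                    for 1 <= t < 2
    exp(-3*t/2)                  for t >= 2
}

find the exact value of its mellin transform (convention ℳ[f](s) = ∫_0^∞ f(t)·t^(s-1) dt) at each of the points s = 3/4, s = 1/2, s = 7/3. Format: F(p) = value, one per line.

peel off the common scale on t: t on [0, 1/2); exp(-t/2) on [1/2, 3/2); t + 1 on [3/2, 3); …
slice at 1/3, 1, 2, transform all 4 pieces, and sum them
on [0, 1/3): add ∫ 3*t/2·t^(s-1) dt
over [1/3, 1), the kernel integral of exp(-3*t/4) enters the sum
for t in [1, 2): the term is ∫ (3*t/2 + 1)·t^(s-1)
segment 2 to ∞ holds exp(-3*t/2); add its integral

F(3/4) = 3**(1/4)*(-46*3**(3/4) - 42*sqrt(2)*uppergamma(3/4, 3/4) + 21*2**(3/4)*uppergamma(3/4, 3) + 6 + 42*sqrt(2)*uppergamma(3/4, 1/4) + 64*6**(3/4))/63
F(1/2) = sqrt(3)*(-9*sqrt(3) - 6*sqrt(pi)*erfc(sqrt(3)/2) + 3*sqrt(2)*sqrt(pi)*erfc(sqrt(3)) + 1 + 6*sqrt(pi)*erfc(1/2) + 12*sqrt(6))/9
F(7/3) = 3**(2/3)*(-2240*2**(2/3)*uppergamma(7/3, 3/4) - 1107*3**(1/3) + 21 + 560*2**(1/3)*uppergamma(7/3, 3) + 2240*2**(2/3)*uppergamma(7/3, 1/4) + 6696*6**(1/3))/3780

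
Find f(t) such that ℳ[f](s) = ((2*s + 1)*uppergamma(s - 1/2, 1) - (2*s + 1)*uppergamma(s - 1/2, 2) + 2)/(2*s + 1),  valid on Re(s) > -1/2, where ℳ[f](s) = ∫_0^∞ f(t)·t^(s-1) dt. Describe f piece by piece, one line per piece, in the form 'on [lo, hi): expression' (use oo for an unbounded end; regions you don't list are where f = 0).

reversing the shared t-power: 1 on [0, 1); exp(-t)/t on [1, 2)
the shared t-power comes off first: t on [0, 1); exp(-t) on [1, 2)
slice at 1, transform all 2 pieces, and sum them
piece [0, 1): integrate sqrt(t) against the kernel
over [1, 2), the kernel integral of exp(-t)/sqrt(t) enters the sum

on [0, 1): sqrt(t)
on [1, 2): exp(-t)/sqrt(t)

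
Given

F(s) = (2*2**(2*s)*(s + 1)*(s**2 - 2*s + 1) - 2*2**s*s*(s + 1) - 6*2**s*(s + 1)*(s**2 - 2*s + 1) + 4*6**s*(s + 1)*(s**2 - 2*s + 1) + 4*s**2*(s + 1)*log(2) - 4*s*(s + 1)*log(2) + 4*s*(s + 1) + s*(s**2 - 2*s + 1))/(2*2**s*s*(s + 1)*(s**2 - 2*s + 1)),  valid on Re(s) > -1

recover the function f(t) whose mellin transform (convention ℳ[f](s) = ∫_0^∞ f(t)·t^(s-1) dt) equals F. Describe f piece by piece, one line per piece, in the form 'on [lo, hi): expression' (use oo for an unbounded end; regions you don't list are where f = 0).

integrate the 4 segments split at 1/2, 1, 2, then add the results
on [0, 1/2): add ∫ t·t^(s-1) dt
for t in [1/2, 1): the term is ∫ log(t)/t·t^(s-1)
on [1, 2): add ∫ 3·t^(s-1) dt
∫ 2·t^(s-1) over [2, 3)

on [0, 1/2): t
on [1/2, 1): log(t)/t
on [1, 2): 3
on [2, 3): 2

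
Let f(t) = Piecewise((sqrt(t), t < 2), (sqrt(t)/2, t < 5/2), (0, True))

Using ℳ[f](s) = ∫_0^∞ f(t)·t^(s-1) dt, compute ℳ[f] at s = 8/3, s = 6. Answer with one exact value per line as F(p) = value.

cuts at 2: linearity sums the 2 kernel integrals
the [0, 2) slice contributes ∫ sqrt(t)·t^(s-1) dt
on [2, 5/2) integrate f = sqrt(t)/2 against the kernel

F(8/3) = 3*2**(1/6)*(128 + 125*2**(2/3)*5**(1/6))/304
F(6) = 64*sqrt(2)/13 + 15625*sqrt(10)/1664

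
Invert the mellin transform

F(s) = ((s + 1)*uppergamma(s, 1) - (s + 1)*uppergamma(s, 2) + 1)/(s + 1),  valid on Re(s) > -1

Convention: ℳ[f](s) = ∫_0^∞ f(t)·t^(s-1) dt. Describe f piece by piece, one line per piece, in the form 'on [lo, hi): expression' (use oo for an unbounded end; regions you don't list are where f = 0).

cuts at 1: linearity sums the 2 kernel integrals
on [0, 1) integrate f = t against the kernel
on [1, 2): add ∫ exp(-t)·t^(s-1) dt

on [0, 1): t
on [1, 2): exp(-t)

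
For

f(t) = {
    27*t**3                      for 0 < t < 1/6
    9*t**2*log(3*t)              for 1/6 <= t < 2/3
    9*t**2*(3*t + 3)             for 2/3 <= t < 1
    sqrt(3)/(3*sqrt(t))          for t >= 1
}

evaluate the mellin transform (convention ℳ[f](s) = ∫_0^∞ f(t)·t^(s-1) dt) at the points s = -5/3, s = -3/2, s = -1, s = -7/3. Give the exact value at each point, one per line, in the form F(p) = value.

back out the common scale on t: t**3 on [0, 1/2); t**2*log(t) on [1/2, 2); t**2*(t + 3) on [2, 3); …
reversing the shared t-power: t on [0, 1/2); log(t) on [1/2, 2); t + 3 on [2, 3); …
treat the 4 regions marked off by 1/6, 2/3, 1 separately and sum
the [0, 1/6) slice contributes ∫ 27*t**3·t^(s-1) dt
on [1/6, 2/3) integrate f = 9*t**2*log(3*t) against the kernel
on [2/3, 1) integrate f = 9*t**2*(3*t + 3) against the kernel
on [1, ∞) integrate f = sqrt(3)/(3*sqrt(t)) against the kernel

F(-5/3) = -117*18**(1/3)/2 + 2*sqrt(3)/13 + log(2**(9*6**(2/3)/2 + 9*18**(1/3))) + 225*6**(2/3)/16 + 405/4
F(-3/2) = sqrt(6)*(-330 + sqrt(2) + 108*log(2) + 144*sqrt(6))/12
F(-1) = 2*sqrt(3)/9 + 15*log(2)/2 + 99/8
F(-7/3) = -log(2**(27*12**(1/3)/2 + 27*6**(1/3))) - 81/2 - 27*12**(1/3)/2 + 2*sqrt(3)/17 + 351*6**(1/3)/4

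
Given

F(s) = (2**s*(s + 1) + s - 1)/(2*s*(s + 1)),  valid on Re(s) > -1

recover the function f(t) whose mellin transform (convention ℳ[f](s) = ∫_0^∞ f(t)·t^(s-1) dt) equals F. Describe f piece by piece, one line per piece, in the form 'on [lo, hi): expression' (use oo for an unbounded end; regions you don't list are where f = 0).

on [0, 1): t
on [1, 2): 1/2

f breaks at 1 into 2 integrals to sum
∫ over [0, 1) of t·t^(s-1) joins the sum
[1, 2) adds the kernel integral of 1/2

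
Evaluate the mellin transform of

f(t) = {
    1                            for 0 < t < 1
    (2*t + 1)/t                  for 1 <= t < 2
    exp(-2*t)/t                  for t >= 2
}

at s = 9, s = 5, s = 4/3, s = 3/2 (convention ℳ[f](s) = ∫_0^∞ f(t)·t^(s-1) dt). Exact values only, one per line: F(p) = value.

remove the shared t-power first: t on [0, 1); 2*t + 1 on [1, 2); exp(-2*t) on [2, ∞)
integrate the 3 segments split at 1, 2, then add the results
∫ 1·t^(s-1) over [0, 1)
∫ over [1, 2) of (2*t + 1)/t·t^(s-1) joins the sum
between 2 and ∞ the integrand is exp(-2*t)/t·t^(s-1)

F(9) = 16319*exp(-4)/16 + 3493/24
F(5) = 71*exp(-4)/8 + 327/20
F(4/3) = -15/4 + 2**(2/3)*uppergamma(1/3, 4)/2 + 6*2**(1/3)
F(3/2) = -8/3 + sqrt(2)*sqrt(pi)*erfc(2)/2 + 14*sqrt(2)/3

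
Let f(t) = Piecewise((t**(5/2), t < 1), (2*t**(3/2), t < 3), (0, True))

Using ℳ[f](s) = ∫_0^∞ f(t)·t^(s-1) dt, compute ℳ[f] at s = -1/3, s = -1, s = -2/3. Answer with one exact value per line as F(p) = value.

reversing the shared t-power: t**(3/2) on [0, 1); 2*sqrt(t) on [1, 3)
slice at 1, transform all 2 pieces, and sum them
segment [0, 1) carries t**(5/2); integrate it
segment 1 to 3 holds 2*t**(3/2); add its integral

F(-1/3) = -114/91 + 36*3**(1/6)/7
F(-1) = -10/3 + 4*sqrt(3)
F(-2/3) = -102/55 + 12*3**(5/6)/5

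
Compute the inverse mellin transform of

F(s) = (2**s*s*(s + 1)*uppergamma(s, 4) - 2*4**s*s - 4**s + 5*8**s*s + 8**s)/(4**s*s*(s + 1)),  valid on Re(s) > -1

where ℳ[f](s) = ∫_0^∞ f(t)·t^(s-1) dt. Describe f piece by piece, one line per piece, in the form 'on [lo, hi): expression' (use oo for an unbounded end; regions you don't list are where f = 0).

on [0, 1): t
on [1, 2): 2*t + 1
on [2, oo): exp(-2*t)

the 3 pieces separated at 1, 2 each add one integral
over [0, 1), the kernel integral of t enters the sum
the [1, 2) slice contributes ∫ (2*t + 1)·t^(s-1) dt
segment [2, ∞) carries exp(-2*t); integrate it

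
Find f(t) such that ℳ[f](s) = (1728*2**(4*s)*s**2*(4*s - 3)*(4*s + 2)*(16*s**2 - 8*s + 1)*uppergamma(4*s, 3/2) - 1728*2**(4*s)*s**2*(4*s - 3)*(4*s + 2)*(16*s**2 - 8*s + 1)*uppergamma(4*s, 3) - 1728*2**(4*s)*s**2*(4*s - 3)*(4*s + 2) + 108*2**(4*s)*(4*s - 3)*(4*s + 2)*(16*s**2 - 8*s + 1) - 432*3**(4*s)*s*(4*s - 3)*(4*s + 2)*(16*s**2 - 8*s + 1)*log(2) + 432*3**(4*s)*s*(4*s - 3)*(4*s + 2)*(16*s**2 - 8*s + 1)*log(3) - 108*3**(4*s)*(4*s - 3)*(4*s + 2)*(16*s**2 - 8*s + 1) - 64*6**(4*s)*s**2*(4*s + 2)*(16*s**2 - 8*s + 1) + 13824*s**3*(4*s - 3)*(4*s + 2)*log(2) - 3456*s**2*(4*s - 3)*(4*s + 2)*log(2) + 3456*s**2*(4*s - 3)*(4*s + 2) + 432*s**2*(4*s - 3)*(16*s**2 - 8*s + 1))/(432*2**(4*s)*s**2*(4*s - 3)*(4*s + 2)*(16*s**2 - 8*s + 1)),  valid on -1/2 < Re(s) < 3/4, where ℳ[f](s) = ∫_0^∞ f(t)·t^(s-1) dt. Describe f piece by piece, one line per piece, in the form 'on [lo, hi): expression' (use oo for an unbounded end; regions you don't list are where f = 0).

strip the power substitution: t on [0, 1/4); log(sqrt(t))/sqrt(t) on [1/4, 1); log(sqrt(t)) on [1, 9/4); …
back out the power substitution: t**2 on [0, 1/2); log(t)/t on [1/2, 1); log(t) on [1, 3/2); …
treat the 5 regions marked off by 1/16, 1, 81/16, 81 separately and sum
∫ over [0, 1/16) of sqrt(t)·t^(s-1) joins the sum
[1/16, 1) adds the kernel integral of log(t**(1/4))/t**(1/4)
on [1, 81/16) integrate f = log(t**(1/4)) against the kernel
∫ exp(-t**(1/4))·t^(s-1) over [81/16, 81)
segment [81, ∞) carries t**(-3/4); integrate it

on [0, 1/16): sqrt(t)
on [1/16, 1): log(t**(1/4))/t**(1/4)
on [1, 81/16): log(t**(1/4))
on [81/16, 81): exp(-t**(1/4))
on [81, oo): t**(-3/4)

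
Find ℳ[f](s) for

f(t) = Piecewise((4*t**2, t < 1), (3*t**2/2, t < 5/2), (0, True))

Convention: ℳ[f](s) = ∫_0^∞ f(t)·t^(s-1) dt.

5*(15*(5/2)**s + 4)/(8*(s + 2))
  Re(s) > -2

decompose at 1; ℳ[f](s) sums the 2 pieces' integrals
on [0, 1) integrate f = 4*t**2 against the kernel
∫ 3*t**2/2·t^(s-1) over [1, 5/2)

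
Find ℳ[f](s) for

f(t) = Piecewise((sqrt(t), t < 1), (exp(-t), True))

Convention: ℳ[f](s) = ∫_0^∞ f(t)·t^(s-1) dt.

((2*s + 1)*uppergamma(s, 1) + 2)/(2*s + 1)
  Re(s) > -1/2

f breaks at 1 into 2 integrals to sum
[0, 1) adds the kernel integral of sqrt(t)
for t in [1, ∞): the term is ∫ exp(-t)·t^(s-1)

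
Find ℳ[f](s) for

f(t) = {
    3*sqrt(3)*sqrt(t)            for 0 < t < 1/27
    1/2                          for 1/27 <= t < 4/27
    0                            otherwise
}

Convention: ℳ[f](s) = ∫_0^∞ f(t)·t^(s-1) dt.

(4**s*(2*s + 1)/2 + s - 1/2)/(27**s*s*(2*s + 1))
  Re(s) > -1/2

undo the common scale on t: 3*sqrt(t) on [0, 1/9); 1/2 on [1/9, 4/9)
back out the power substitution: 3*t on [0, 1/3); 1/2 on [1/3, 2/3)
peel off the common scale on t: t on [0, 1); 1/2 on [1, 2)
slice at 1/27, transform all 2 pieces, and sum them
∫ over [0, 1/27) of 3*sqrt(3)*sqrt(t)·t^(s-1) joins the sum
segment [1/27, 4/27) carries 1/2; integrate it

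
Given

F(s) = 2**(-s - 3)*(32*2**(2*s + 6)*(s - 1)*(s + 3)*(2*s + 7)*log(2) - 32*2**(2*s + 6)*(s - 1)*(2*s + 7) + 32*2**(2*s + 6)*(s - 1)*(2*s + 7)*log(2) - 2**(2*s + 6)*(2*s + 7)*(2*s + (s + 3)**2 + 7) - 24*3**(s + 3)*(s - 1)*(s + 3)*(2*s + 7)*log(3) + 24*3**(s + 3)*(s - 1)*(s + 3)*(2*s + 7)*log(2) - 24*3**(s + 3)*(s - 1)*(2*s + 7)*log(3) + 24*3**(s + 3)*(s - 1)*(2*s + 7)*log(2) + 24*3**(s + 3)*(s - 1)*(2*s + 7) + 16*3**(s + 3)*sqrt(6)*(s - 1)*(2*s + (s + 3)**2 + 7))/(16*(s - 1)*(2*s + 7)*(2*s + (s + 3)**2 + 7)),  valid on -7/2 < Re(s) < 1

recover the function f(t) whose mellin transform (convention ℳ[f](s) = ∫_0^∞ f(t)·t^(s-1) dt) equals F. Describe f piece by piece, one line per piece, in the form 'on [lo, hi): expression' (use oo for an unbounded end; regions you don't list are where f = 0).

reversing the shared t-power: t**(5/2) on [0, 3/2); t**3*log(t) on [3/2, 2); t**(-2) on [2, ∞)
reversing the shared t-power: sqrt(t) on [0, 3/2); t*log(t) on [3/2, 2); t**(-4) on [2, ∞)
breakpoints 3/2, 2: one integral from each of the 3 segments
piece [0, 3/2): integrate t**(7/2) against the kernel
∫ over [3/2, 2) of t**4*log(t)·t^(s-1) joins the sum
on [2, ∞): add ∫ 1/t·t^(s-1) dt

on [0, 3/2): t**(7/2)
on [3/2, 2): t**4*log(t)
on [2, oo): 1/t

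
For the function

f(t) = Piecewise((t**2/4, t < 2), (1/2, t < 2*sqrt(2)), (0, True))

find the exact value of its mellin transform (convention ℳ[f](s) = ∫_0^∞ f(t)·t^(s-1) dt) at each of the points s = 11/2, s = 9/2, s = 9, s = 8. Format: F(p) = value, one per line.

peel off the common scale on t: t**2 on [0, 1); 1/2 on [1, sqrt(2))
reversing the power substitution: t on [0, 1); 1/2 on [1, 2)
the 2 pieces separated at 2 each add one integral
over [0, 2), the kernel integral of t**2/4 enters the sum
segment [2, 2*sqrt(2)) carries 1/2; integrate it

F(11/2) = 224*sqrt(2)/165 + 256*2**(1/4)/11
F(9/2) = 80*sqrt(2)/117 + 64*2**(3/4)/9
F(9) = 1792/99 + 4096*sqrt(2)/9
F(8) = 1328/5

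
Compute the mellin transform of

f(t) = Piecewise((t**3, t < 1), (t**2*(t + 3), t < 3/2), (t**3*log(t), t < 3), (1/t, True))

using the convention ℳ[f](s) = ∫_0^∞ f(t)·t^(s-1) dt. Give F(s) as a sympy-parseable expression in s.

2**(-s - 2)*(-162*2**(s + 2)*(s - 1)*(s + 2)*(2*s + (s + 2)**2 + 5) - 162*2**(s + 2)*(s - 1)*(2*s + (s + 2)**2 + 5) - 81*3**(s + 2)*(s - 1)*(s + 2)**2*(s + 3)*log(3) + 81*3**(s + 2)*(s - 1)*(s + 2)**2*(s + 3)*log(2) - 81*3**(s + 2)*(s - 1)*(s + 2)*(s + 3)*log(3) + 81*3**(s + 2)*(s - 1)*(s + 2)*(s + 3)*log(2) + 81*3**(s + 2)*(s - 1)*(s + 2)*(s + 3) + 243*3**(s + 2)*(s - 1)*(s + 2)*(2*s + (s + 2)**2 + 5) + 162*3**(s + 2)*(s - 1)*(2*s + (s + 2)**2 + 5) + 162*6**(s + 2)*(s - 1)*(s + 2)**2*(s + 3)*log(3) - 162*6**(s + 2)*(s - 1)*(s + 2)*(s + 3) + 162*6**(s + 2)*(s - 1)*(s + 2)*(s + 3)*log(3) - 2*6**(s + 2)*(s + 2)*(s + 3)*(2*s + (s + 2)**2 + 5))/(54*(s - 1)*(s + 2)*(s + 3)*(2*s + (s + 2)**2 + 5))
  -3 < Re(s) < 1

peel off the shared t-power: t on [0, 1); t + 3 on [1, 3/2); t*log(t) on [3/2, 3); …
cuts at 1, 3/2, 3: linearity sums the 4 kernel integrals
over [0, 1), the kernel integral of t**3 enters the sum
[1, 3/2) adds the kernel integral of t**2*(t + 3)
on [3/2, 3) integrate f = t**3*log(t) against the kernel
on [3, ∞) integrate f = 1/t against the kernel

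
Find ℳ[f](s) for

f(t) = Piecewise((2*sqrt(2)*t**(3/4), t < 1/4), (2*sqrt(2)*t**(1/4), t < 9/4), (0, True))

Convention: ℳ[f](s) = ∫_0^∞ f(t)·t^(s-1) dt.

peel off the common scale on t: 2**(3/4)*t**(3/4) on [0, 1/2); 2*2**(1/4)*t**(1/4) on [1/2, 9/2)
peel off the common scale on t: t**(3/4) on [0, 1); 2*t**(1/4) on [1, 9)
undo the power substitution: t**(3/2) on [0, 1); 2*sqrt(t) on [1, 3)
integrate the 2 segments split at 1/4, then add the results
on [0, 1/4): add ∫ 2*sqrt(2)*t**(3/4)·t^(s-1) dt
piece [1/4, 9/4): integrate 2*sqrt(2)*t**(1/4) against the kernel

4*(2*3**(2*s + 1/2)*(4*s + 3) - 4*s - 5)/(4**s*(4*s + 1)*(4*s + 3))
  Re(s) > -3/4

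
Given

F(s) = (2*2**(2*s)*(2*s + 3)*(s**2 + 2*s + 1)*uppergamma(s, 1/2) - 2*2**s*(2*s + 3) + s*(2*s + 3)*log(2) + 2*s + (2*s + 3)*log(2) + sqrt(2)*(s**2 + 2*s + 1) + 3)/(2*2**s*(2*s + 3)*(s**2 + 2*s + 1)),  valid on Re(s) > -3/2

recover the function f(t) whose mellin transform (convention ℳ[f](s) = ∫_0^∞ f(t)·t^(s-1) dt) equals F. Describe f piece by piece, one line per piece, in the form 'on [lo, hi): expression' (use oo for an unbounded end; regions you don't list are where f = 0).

on [0, 1/2): t**(3/2)
on [1/2, 1): t*log(t)
on [1, oo): exp(-t/2)

the 3 pieces separated at 1/2, 1 each add one integral
on [0, 1/2) integrate f = t**(3/2) against the kernel
∫ over [1/2, 1) of t*log(t)·t^(s-1) joins the sum
on [1, ∞) integrate f = exp(-t/2) against the kernel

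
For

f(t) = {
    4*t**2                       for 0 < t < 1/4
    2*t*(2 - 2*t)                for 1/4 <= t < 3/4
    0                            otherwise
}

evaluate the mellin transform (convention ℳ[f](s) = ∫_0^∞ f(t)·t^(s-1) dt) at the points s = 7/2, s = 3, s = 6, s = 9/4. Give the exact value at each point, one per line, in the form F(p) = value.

back out the common scale on t: t**2 on [0, 1/2); t*(2 - t) on [1/2, 3/2)
peel off the shared t-power: t on [0, 1/2); 2 - t on [1/2, 3/2)
split f at 1/4: ℳ[f](s) collects 2 kernel integrals
∫ 4*t**2·t^(s-1) over [0, 1/4)
on [1/4, 3/4) integrate f = 2*t*(2 - 2*t) against the kernel

F(7/2) = -13/12672 + 153*sqrt(3)/2816
F(3) = 159/1280
F(6) = 24039/917504
F(9/4) = 3*sqrt(2)*(-14 + 261*3**(1/4))/7072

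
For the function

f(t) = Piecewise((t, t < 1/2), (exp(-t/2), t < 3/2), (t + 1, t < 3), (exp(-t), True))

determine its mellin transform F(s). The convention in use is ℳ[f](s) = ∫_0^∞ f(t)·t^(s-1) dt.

cuts at 1/2, 3/2, 3: linearity sums the 4 kernel integrals
the [0, 1/2) slice contributes ∫ t·t^(s-1) dt
segment [1/2, 3/2) carries exp(-t/2); integrate it
segment [3/2, 3) carries (t + 1); integrate it
over [3, ∞), the kernel integral of exp(-t) enters the sum

(2*2**s*s*(s + 1)*uppergamma(s, 3) - 5*3**s*s - 2*3**s + 2*4**s*s*(s + 1)*uppergamma(s, 1/4) - 2*4**s*s*(s + 1)*uppergamma(s, 3/4) + 8*6**s*s + 2*6**s + s)/(2*2**s*s*(s + 1))
  Re(s) > -1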